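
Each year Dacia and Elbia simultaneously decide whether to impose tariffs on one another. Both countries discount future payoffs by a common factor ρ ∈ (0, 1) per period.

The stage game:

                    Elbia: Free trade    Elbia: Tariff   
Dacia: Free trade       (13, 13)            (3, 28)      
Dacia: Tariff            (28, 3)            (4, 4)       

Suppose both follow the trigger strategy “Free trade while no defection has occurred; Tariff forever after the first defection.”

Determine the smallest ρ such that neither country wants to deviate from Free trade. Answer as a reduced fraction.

One-period gain from deviating is 28 − 13 = 15. The loss is 13 − 4 = 9 in every subsequent period, with present value 9·ρ/(1−ρ).
Deviation is unprofitable when 9·ρ/(1−ρ) ≥ 15, i.e. ρ/(1−ρ) ≥ 5/3.
Equivalently ρ ≥ 15/(15+9) = 5/8.

5/8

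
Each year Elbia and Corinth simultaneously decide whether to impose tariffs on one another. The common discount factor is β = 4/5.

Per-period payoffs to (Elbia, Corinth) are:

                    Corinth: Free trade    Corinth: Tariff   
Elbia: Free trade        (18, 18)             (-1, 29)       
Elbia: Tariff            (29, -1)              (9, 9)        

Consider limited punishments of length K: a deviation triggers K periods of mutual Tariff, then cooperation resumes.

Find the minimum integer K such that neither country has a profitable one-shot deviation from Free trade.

No profitable deviation requires (18−9)(β+…+β^K) ≥ 29−18, i.e. β+…+β^K ≥ 11/9 ≈ 1.2222.
With β = 4/5, the partial sums are K=1: 0.8000, K=2: 1.4400.
K = 2 is the first length at which the sum reaches 1.2222.

2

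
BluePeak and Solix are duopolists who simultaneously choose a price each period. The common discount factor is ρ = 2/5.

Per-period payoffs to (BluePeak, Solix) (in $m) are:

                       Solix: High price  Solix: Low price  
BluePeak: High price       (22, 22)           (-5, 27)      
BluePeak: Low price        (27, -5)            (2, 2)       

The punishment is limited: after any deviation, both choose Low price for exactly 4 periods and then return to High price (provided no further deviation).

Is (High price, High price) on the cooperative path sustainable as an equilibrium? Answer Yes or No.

A one-shot deviation gives 27 now, then 2 for 4 periods, then back to 22.
Gain from deviating: (27−22) today; loss: (22−2) in each of the next 4 periods.
No-deviation condition: (22−2)(ρ+…+ρ^4) ≥ 27−22, i.e. ρ+…+ρ^4 ≥ 1/4.
At ρ = 2/5: ρ+…+ρ^4 = 0.6496 ≥ 0.2500.
So cooperation is sustainable.

Yes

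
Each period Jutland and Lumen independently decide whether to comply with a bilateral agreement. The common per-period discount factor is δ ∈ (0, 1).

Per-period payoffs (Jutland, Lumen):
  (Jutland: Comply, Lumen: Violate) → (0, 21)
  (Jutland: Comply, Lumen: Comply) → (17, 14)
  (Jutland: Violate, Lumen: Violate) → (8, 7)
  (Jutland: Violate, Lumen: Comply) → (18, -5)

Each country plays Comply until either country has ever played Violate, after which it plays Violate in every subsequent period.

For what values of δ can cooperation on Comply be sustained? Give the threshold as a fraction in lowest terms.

Jutland's threshold: (18−17)/(18−8) = 1/10.
Lumen's threshold: (21−14)/(21−7) = 1/2.
1/10 < 1/2, so Lumen binds and δ* = 1/2.

1/2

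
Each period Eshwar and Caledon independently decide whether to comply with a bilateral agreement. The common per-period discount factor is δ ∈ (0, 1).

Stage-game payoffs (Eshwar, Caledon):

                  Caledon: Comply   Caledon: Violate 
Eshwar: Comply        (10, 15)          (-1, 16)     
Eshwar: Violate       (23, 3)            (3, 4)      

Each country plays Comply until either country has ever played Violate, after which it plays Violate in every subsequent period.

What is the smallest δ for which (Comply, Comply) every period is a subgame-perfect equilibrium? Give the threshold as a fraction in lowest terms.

Eshwar: cooperation gives 10 each period; deviation gives 23 once then 3 forever.
  10/(1−δ) ≥ 23 + 3δ/(1−δ) ⇒ δ ≥ 13/20.
Caledon: cooperation gives 15 each period; deviation gives 16 once then 4 forever.
  δ ≥ 1/12.
Both must hold, so the binding constraint is Eshwar's: δ ≥ 13/20.

13/20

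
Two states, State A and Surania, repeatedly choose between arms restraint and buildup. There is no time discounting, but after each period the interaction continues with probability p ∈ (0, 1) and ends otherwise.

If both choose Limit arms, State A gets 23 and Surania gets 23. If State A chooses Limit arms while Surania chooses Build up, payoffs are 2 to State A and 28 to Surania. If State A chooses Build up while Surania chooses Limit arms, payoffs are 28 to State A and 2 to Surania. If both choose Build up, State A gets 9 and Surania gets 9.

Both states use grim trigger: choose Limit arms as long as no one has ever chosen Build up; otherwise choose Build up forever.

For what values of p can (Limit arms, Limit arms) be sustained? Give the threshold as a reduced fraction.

With no time discounting, the continuation probability p plays the role of the discount factor.
Grim-trigger IC: 23/(1−p) ≥ 28 + 9p/(1−p) ⇒ p ≥ (28−23)/(28−9) = 5/19.

5/19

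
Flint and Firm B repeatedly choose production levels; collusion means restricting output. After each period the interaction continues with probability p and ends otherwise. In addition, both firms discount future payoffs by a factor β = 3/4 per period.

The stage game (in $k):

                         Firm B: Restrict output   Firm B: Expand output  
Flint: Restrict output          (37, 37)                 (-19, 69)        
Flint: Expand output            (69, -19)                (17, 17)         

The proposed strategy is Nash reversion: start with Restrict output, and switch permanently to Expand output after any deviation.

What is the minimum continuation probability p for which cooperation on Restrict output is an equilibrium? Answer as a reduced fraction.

With continuation probability p and discount β, the effective per-period discount factor is βp.
Grim-trigger IC: βp ≥ (69−37)/(69−17) = 8/13.
So p ≥ (8/13)/(3/4) = 32/39.

32/39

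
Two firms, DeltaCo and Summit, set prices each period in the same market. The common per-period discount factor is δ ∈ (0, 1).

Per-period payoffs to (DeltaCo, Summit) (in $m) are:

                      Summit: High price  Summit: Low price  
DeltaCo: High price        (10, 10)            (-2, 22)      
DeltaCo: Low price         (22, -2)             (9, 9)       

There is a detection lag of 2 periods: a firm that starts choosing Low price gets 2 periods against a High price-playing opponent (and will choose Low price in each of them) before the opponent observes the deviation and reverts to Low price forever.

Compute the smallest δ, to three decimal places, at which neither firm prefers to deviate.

0.961

The best deviation is to choose Low price for all 2 undetected periods, earning 22 each, then 9 forever once detected.
Deviation value: 22(1−δ^2)/(1−δ) + 9δ^2/(1−δ); cooperation value: 10/(1−δ).
IC: 10 ≥ 22(1−δ^2) + 9δ^2 = 22 − 13δ^2.
So δ^2 ≥ 12/13, giving δ ≥ (12/13)^(1/2) ≈ 0.961.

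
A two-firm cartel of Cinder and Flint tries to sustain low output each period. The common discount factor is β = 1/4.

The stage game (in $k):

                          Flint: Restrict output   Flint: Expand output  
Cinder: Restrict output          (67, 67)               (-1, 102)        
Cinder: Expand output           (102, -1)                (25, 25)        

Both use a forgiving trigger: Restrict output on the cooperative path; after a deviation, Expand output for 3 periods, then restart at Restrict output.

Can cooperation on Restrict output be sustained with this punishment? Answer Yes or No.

No

A one-shot deviation gives 102 now, then 25 for 3 periods, then back to 67.
Gain from deviating: (102−67) today; loss: (67−25) in each of the next 3 periods.
No-deviation condition: (67−25)(β+…+β^3) ≥ 102−67, i.e. β+…+β^3 ≥ 5/6.
At β = 1/4: β+…+β^3 = 0.3281 < 0.8333.
So cooperation is not sustainable.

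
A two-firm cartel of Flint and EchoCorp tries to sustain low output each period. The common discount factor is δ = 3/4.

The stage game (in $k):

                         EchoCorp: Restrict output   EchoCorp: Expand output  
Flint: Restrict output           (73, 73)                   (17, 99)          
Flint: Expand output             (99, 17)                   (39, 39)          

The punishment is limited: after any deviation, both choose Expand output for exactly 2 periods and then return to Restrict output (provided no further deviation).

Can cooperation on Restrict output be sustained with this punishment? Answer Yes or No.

Comparing payoff streams over the 3 periods until play realigns: cooperate → 73(1+δ+…+δ^2); deviate → 99 + 39(δ+…+δ^2).
Cooperation is sustained iff (73−39)(δ+…+δ^2) ≥ 99−73.
δ+…+δ^2 = 3/4·(1−(3/4)^2)/(1−3/4) = 1.3125, and (99−73)/(73−39) = 0.7647.
1.3125 ≥ 0.7647, so cooperation is sustainable.

Yes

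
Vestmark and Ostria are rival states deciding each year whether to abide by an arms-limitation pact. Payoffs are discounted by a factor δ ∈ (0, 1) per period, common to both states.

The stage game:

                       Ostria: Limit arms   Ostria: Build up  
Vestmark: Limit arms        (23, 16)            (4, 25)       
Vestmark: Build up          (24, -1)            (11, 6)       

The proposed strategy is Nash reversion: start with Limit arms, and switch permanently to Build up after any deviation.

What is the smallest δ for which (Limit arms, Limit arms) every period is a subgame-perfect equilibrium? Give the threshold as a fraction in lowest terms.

Vestmark: cooperation gives 23 each period; deviation gives 24 once then 11 forever.
  23/(1−δ) ≥ 24 + 11δ/(1−δ) ⇒ δ ≥ 1/13.
Ostria: cooperation gives 16 each period; deviation gives 25 once then 6 forever.
  δ ≥ 9/19.
Both must hold, so the binding constraint is Ostria's: δ ≥ 9/19.

9/19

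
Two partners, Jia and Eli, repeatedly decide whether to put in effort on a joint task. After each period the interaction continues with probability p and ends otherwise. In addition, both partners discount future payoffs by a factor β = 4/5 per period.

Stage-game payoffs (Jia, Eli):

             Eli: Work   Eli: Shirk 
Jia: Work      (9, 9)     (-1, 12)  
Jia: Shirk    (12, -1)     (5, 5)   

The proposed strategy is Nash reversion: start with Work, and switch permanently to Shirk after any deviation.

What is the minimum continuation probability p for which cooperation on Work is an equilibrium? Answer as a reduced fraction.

15/28

With continuation probability p and discount β, the effective per-period discount factor is βp.
Grim-trigger IC: βp ≥ (12−9)/(12−5) = 3/7.
So p ≥ (3/7)/(4/5) = 15/28.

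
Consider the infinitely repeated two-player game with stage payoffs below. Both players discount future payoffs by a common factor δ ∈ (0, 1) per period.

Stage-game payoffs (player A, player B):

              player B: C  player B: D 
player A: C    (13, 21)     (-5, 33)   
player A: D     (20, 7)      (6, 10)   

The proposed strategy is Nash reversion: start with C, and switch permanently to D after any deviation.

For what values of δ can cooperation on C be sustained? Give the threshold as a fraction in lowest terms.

12/23

For player A: deviation gain 20−13 = 7, per-period punishment loss 13−6 = 7. IC gives δ ≥ 7/14 = 1/2.
For player B: gain 12, loss 11 per period, so δ ≥ 12/23.
The tighter constraint is player B's, so cooperation needs δ ≥ 12/23.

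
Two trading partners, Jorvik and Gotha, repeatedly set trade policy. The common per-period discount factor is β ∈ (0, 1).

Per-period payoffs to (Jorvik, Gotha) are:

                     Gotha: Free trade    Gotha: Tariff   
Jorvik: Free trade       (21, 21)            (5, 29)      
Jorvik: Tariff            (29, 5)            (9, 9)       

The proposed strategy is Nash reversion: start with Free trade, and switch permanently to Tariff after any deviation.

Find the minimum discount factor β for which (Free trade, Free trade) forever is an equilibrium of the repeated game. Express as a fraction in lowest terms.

2/5

21/(1−β) ≥ 29 + 9β/(1−β)
21 ≥ 29 − 20β
β ≥ 8/20 = 2/5.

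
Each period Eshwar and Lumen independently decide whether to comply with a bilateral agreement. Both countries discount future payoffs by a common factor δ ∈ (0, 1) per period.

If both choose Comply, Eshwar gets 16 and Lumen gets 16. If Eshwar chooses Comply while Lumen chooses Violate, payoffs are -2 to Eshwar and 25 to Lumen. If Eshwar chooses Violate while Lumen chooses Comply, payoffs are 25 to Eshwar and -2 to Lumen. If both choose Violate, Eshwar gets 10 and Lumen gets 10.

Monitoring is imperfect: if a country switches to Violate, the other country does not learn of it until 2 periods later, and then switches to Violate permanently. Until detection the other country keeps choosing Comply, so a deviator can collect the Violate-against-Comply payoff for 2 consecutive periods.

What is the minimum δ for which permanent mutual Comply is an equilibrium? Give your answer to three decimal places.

A deviator earns 25 for 2 periods, then 10 forever; cooperating earns 16 forever. Multiplying the IC by (1−δ):
16 ≥ 25(1−δ^2) + 10δ^2, so 15·δ^2 ≥ 9 and δ^2 ≥ 3/5.
δ ≥ (3/5)^(1/2) ≈ 0.775.

0.775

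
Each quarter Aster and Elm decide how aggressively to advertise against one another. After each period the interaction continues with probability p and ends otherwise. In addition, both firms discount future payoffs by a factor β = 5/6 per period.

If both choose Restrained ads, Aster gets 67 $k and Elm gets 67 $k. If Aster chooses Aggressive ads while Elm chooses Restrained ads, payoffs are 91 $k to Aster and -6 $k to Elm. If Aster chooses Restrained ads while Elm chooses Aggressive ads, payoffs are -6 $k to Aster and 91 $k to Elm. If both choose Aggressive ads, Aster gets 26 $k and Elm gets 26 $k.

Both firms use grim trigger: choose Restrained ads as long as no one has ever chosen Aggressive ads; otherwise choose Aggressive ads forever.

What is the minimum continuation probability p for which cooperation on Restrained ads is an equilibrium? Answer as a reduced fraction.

144/325

With continuation probability p and discount β, the effective per-period discount factor is βp.
Grim-trigger IC: βp ≥ (91−67)/(91−26) = 24/65.
So p ≥ (24/65)/(5/6) = 144/325.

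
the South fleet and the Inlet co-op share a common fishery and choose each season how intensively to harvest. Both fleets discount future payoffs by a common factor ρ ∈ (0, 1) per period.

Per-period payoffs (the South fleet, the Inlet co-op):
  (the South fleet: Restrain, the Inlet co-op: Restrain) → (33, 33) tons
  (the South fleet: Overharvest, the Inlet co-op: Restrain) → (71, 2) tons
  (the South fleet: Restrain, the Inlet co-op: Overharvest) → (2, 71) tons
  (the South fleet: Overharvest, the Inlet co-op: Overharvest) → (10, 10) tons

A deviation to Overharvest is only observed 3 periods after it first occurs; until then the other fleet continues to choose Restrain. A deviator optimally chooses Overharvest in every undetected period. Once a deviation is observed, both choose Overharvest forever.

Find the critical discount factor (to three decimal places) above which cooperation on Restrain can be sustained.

0.854

Deviating for the 3 undetected periods gains 71−33 = 38 per period over cooperation, then loses 33−10 = 23 per period forever once punishment starts.
Gain: 38(1 + ρ + … + ρ^2); loss: 23·ρ^3/(1−ρ).
No profitable deviation ⇔ 38(1−ρ^3) ≤ 23·ρ^3, i.e. ρ^3 ≥ 38/(38+23) = 38/61.
Hence ρ ≥ (38/61)^(1/3) ≈ 0.854.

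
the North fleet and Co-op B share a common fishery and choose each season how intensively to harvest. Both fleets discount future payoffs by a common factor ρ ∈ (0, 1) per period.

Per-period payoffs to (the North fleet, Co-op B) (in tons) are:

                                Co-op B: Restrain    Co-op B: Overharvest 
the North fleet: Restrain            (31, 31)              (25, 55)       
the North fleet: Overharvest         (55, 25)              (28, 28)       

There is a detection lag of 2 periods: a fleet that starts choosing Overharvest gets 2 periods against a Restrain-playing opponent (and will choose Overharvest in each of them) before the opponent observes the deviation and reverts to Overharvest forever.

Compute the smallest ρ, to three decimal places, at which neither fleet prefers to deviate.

0.943

The best deviation is to choose Overharvest for all 2 undetected periods, earning 55 each, then 28 forever once detected.
Deviation value: 55(1−ρ^2)/(1−ρ) + 28ρ^2/(1−ρ); cooperation value: 31/(1−ρ).
IC: 31 ≥ 55(1−ρ^2) + 28ρ^2 = 55 − 27ρ^2.
So ρ^2 ≥ 24/27 = 8/9, giving ρ ≥ (8/9)^(1/2) ≈ 0.943.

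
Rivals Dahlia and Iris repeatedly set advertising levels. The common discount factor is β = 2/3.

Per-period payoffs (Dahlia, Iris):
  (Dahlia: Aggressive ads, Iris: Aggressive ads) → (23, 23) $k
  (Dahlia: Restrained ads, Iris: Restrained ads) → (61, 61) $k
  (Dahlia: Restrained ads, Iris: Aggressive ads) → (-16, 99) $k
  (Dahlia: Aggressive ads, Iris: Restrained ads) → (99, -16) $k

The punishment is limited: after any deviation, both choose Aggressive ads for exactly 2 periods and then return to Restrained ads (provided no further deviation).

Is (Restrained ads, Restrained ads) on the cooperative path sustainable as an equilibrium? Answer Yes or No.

A one-shot deviation gives 99 now, then 23 for 2 periods, then back to 61.
Gain from deviating: (99−61) today; loss: (61−23) in each of the next 2 periods.
No-deviation condition: (61−23)(β+…+β^2) ≥ 99−61, i.e. β+…+β^2 ≥ 1.
At β = 2/3: β+…+β^2 = 1.1111 ≥ 1.0000.
So cooperation is sustainable.

Yes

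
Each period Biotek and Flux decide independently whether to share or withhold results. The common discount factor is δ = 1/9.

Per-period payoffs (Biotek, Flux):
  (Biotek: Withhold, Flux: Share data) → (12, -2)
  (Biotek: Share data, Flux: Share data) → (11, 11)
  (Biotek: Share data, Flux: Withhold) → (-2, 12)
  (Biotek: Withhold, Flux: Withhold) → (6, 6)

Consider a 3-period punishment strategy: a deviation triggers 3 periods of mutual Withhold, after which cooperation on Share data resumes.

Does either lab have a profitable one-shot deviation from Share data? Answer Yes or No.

IC: δ+…+δ^3 ≥ (12−11)/(11−6) = 1/5.
At δ = 1/9: partial sum = 0.1248 < 0.2000. Cooperation not sustainable.

Yes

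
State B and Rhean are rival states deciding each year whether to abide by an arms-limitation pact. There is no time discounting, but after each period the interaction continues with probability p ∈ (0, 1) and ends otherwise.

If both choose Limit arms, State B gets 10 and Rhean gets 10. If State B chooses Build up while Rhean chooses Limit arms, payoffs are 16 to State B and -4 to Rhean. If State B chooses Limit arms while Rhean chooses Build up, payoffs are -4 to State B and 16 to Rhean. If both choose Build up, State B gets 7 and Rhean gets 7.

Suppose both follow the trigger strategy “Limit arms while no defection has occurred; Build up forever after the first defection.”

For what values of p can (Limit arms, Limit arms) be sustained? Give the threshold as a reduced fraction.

2/3

With no time discounting, the continuation probability p plays the role of the discount factor.
Grim-trigger IC: 10/(1−p) ≥ 16 + 7p/(1−p) ⇒ p ≥ (16−10)/(16−7) = 2/3.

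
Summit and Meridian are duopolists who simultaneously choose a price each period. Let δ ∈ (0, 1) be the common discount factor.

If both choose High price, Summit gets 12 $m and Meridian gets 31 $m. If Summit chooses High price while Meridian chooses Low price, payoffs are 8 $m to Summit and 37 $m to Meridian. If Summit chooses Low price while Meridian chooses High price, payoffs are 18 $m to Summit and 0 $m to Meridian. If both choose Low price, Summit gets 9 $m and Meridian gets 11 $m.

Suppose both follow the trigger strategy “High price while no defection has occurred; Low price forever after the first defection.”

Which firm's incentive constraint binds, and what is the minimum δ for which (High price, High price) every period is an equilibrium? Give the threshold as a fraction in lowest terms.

Summit; δ ≥ 2/3

Summit's threshold: (18−12)/(18−9) = 2/3.
Meridian's threshold: (37−31)/(37−11) = 3/13.
2/3 > 3/13, so Summit binds and δ* = 2/3.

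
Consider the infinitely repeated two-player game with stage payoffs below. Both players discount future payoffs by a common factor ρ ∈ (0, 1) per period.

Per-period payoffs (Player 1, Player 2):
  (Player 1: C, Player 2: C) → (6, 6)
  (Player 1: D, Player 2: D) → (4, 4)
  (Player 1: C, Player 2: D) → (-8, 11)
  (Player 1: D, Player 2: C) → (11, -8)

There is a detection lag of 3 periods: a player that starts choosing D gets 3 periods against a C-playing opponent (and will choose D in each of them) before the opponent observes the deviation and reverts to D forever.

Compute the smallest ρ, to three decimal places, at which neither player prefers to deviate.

Deviating for the 3 undetected periods gains 11−6 = 5 per period over cooperation, then loses 6−4 = 2 per period forever once punishment starts.
Gain: 5(1 + ρ + … + ρ^2); loss: 2·ρ^3/(1−ρ).
No profitable deviation ⇔ 5(1−ρ^3) ≤ 2·ρ^3, i.e. ρ^3 ≥ 5/(5+2) = 5/7.
Hence ρ ≥ (5/7)^(1/3) ≈ 0.894.

0.894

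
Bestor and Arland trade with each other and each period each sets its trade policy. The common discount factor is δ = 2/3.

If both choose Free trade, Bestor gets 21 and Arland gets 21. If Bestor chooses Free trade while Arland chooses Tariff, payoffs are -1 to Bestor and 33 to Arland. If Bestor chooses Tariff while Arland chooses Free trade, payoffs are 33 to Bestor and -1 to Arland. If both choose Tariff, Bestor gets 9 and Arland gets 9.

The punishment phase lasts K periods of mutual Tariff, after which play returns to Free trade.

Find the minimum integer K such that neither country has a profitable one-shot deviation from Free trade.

IC: δ(1−δ^K)/(1−δ) ≥ (33−21)/(21−9) = 1.
With δ = 2/3: need 1 − δ^K ≥ 1·(1−2/3)/(2/3), i.e. δ^K ≤ 0.5000.
Since (2/3)^1 = 0.6667 and (2/3)^2 = 0.4444, the smallest such K is 2.

2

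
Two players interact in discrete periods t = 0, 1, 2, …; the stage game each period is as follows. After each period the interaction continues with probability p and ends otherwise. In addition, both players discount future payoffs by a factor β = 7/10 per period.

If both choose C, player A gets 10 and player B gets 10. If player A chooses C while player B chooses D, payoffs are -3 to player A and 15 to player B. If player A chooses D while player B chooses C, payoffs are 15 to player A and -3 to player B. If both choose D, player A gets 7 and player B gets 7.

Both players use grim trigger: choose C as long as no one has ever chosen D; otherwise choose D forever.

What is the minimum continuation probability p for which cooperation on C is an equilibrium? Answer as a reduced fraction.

25/28

Expected continuation weight on next period's payoff is β·p = 7/10·p, which plays the role of the discount factor.
Cooperation requires 7/10·p ≥ (15−10)/(15−7) = 5/8, hence p ≥ 25/28.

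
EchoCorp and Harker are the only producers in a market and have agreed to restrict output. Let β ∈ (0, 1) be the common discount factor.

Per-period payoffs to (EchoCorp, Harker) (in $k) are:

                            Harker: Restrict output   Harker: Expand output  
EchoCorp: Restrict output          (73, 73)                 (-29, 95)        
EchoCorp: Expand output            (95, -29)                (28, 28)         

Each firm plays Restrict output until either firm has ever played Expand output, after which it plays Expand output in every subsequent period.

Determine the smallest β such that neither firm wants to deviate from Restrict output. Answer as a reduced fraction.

22/67

Under grim trigger the critical discount factor is (T−C)/(T−P) with T = 95, C = 73, P = 28.
β* = (95−73)/(95−28) = 22/67.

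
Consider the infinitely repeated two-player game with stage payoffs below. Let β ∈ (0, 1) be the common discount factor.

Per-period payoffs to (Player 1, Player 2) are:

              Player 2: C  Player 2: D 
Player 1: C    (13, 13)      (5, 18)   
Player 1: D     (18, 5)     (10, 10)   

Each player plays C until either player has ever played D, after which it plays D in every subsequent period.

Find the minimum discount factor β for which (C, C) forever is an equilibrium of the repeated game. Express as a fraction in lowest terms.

5/8

13/(1−β) ≥ 18 + 10β/(1−β)
13 ≥ 18 − 8β
β ≥ 5/8.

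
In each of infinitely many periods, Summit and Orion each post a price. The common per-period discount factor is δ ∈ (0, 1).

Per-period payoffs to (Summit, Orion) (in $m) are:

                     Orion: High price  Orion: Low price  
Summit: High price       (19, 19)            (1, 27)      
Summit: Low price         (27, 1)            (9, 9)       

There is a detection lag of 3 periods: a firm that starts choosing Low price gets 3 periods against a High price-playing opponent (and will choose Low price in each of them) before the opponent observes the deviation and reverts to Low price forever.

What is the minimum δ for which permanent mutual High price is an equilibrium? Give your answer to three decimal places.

A deviator earns 27 for 3 periods, then 9 forever; cooperating earns 19 forever. Multiplying the IC by (1−δ):
19 ≥ 27(1−δ^3) + 9δ^3, so 18·δ^3 ≥ 8 and δ^3 ≥ 4/9.
δ ≥ (4/9)^(1/3) ≈ 0.763.

0.763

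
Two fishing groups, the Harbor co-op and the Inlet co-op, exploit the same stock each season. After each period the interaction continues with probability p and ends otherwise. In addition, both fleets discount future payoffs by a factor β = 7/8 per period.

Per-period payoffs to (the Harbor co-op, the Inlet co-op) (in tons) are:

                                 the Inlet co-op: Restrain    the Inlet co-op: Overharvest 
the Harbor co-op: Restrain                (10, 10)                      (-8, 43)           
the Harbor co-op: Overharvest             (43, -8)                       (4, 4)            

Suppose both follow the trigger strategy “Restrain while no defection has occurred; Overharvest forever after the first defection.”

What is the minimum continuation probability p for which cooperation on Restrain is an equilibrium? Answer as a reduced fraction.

Expected continuation weight on next period's payoff is β·p = 7/8·p, which plays the role of the discount factor.
Cooperation requires 7/8·p ≥ (43−10)/(43−4) = 11/13, hence p ≥ 88/91.

88/91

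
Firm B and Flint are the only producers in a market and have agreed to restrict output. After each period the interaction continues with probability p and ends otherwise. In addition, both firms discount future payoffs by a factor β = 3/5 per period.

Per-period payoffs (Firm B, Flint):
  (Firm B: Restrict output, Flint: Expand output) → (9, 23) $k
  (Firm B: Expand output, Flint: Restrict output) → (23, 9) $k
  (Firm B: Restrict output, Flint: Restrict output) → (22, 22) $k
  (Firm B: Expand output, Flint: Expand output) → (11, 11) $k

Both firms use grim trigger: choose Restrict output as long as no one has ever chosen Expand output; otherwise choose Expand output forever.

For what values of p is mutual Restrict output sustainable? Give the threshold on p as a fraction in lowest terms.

5/36

Expected continuation weight on next period's payoff is β·p = 3/5·p, which plays the role of the discount factor.
Cooperation requires 3/5·p ≥ (23−22)/(23−11) = 1/12, hence p ≥ 5/36.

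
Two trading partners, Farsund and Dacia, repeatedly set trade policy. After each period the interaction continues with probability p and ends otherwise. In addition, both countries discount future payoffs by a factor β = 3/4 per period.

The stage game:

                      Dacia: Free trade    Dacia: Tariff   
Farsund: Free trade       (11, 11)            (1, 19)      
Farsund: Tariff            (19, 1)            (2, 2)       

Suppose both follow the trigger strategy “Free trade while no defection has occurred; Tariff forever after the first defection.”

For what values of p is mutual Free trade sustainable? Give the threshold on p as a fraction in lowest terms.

Expected continuation weight on next period's payoff is β·p = 3/4·p, which plays the role of the discount factor.
Cooperation requires 3/4·p ≥ (19−11)/(19−2) = 8/17, hence p ≥ 32/51.

32/51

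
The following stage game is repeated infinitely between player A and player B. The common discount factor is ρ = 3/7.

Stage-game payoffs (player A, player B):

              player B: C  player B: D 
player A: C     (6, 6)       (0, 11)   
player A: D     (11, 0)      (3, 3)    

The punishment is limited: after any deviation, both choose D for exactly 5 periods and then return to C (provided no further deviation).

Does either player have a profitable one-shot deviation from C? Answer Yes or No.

Yes

A one-shot deviation gives 11 now, then 3 for 5 periods, then back to 6.
Gain from deviating: (11−6) today; loss: (6−3) in each of the next 5 periods.
No-deviation condition: (6−3)(ρ+…+ρ^5) ≥ 11−6, i.e. ρ+…+ρ^5 ≥ 5/3.
At ρ = 3/7: ρ+…+ρ^5 = 0.7392 < 1.6667.
So cooperation is not sustainable.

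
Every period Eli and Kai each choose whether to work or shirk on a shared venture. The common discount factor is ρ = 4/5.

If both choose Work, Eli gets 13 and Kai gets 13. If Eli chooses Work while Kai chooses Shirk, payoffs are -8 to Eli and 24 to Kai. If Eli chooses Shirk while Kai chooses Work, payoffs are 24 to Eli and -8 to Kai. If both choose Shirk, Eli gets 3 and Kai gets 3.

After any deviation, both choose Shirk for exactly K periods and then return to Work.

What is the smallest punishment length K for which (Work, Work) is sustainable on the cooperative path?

IC: ρ(1−ρ^K)/(1−ρ) ≥ (24−13)/(13−3) = 11/10.
With ρ = 4/5: need 1 − ρ^K ≥ 11/10·(1−4/5)/(4/5), i.e. ρ^K ≤ 0.7250.
Since (4/5)^1 = 0.8000 and (4/5)^2 = 0.6400, the smallest such K is 2.

2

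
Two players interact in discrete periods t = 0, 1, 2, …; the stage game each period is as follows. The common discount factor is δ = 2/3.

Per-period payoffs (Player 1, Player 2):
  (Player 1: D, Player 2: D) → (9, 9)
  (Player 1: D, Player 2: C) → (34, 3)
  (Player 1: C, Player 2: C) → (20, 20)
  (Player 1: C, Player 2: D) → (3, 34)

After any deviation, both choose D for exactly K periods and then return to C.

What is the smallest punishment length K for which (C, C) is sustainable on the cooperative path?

3

No profitable deviation requires (20−9)(δ+…+δ^K) ≥ 34−20, i.e. δ+…+δ^K ≥ 14/11 ≈ 1.2727.
With δ = 2/3, the partial sums are K=1: 0.6667, K=2: 1.1111, K=3: 1.4074.
K = 3 is the first length at which the sum reaches 1.2727.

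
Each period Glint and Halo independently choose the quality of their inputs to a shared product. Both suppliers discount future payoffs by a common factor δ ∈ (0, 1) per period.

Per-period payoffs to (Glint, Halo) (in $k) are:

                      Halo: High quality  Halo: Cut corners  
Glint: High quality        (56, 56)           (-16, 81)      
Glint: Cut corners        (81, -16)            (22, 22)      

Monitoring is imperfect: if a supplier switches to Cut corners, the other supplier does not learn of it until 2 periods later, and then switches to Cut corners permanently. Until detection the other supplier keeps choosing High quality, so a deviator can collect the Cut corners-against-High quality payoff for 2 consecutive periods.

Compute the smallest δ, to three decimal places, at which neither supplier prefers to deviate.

0.651

The best deviation is to choose Cut corners for all 2 undetected periods, earning 81 each, then 22 forever once detected.
Deviation value: 81(1−δ^2)/(1−δ) + 22δ^2/(1−δ); cooperation value: 56/(1−δ).
IC: 56 ≥ 81(1−δ^2) + 22δ^2 = 81 − 59δ^2.
So δ^2 ≥ 25/59, giving δ ≥ (25/59)^(1/2) ≈ 0.651.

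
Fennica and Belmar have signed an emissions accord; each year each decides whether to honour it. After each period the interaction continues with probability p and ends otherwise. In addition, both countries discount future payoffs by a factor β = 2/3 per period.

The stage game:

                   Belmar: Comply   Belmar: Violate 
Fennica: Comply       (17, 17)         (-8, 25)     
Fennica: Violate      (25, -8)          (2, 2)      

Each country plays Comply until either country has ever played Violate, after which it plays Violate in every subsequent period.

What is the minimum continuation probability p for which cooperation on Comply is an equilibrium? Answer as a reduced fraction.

12/23

Expected continuation weight on next period's payoff is β·p = 2/3·p, which plays the role of the discount factor.
Cooperation requires 2/3·p ≥ (25−17)/(25−2) = 8/23, hence p ≥ 12/23.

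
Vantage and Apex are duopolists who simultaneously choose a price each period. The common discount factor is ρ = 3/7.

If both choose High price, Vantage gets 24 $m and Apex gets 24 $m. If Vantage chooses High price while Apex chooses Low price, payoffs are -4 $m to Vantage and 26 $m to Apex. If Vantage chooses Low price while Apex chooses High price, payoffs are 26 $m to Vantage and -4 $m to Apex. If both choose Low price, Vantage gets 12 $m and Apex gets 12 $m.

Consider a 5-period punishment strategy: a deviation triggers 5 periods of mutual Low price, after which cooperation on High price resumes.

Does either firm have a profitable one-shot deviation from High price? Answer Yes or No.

No

A one-shot deviation gives 26 now, then 12 for 5 periods, then back to 24.
Gain from deviating: (26−24) today; loss: (24−12) in each of the next 5 periods.
No-deviation condition: (24−12)(ρ+…+ρ^5) ≥ 26−24, i.e. ρ+…+ρ^5 ≥ 1/6.
At ρ = 3/7: ρ+…+ρ^5 = 0.7392 ≥ 0.1667.
So cooperation is sustainable.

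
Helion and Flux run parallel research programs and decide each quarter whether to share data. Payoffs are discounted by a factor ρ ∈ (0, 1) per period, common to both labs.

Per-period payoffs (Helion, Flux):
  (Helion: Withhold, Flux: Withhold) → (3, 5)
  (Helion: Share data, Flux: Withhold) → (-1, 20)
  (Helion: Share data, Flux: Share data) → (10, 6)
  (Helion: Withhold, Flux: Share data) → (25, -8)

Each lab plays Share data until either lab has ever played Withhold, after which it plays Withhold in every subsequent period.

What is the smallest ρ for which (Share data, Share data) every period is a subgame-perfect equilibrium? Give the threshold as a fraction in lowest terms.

Helion: cooperation gives 10 each period; deviation gives 25 once then 3 forever.
  10/(1−ρ) ≥ 25 + 3ρ/(1−ρ) ⇒ ρ ≥ 15/22.
Flux: cooperation gives 6 each period; deviation gives 20 once then 5 forever.
  ρ ≥ 14/15.
Both must hold, so the binding constraint is Flux's: ρ ≥ 14/15.

14/15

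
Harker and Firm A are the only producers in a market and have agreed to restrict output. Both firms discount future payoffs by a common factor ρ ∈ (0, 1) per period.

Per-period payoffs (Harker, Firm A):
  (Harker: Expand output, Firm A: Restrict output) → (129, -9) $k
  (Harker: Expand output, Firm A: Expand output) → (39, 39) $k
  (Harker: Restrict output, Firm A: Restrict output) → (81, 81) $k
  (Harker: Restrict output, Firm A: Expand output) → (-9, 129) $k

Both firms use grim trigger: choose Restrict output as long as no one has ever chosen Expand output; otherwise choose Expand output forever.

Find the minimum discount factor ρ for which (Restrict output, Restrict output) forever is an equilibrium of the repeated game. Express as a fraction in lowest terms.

8/15

Cooperation forever yields 81 each period: 81/(1−ρ).
Deviating yields 129 once, then 39 forever: 129 + 39ρ/(1−ρ).
No profitable deviation requires 81/(1−ρ) ≥ 129 + 39ρ/(1−ρ).
Multiplying by (1−ρ): 81 ≥ 129(1−ρ) + 39ρ = 129 − 90ρ.
So 90ρ ≥ 48, i.e. ρ ≥ 48/90 = 8/15.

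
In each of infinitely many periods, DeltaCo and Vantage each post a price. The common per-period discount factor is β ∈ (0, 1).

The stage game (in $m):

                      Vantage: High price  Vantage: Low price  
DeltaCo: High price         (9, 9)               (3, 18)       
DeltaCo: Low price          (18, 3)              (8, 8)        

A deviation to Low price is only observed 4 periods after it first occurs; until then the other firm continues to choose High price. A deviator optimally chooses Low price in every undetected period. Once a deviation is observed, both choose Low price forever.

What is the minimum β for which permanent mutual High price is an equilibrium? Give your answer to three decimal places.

0.974

Deviating for the 4 undetected periods gains 18−9 = 9 per period over cooperation, then loses 9−8 = 1 per period forever once punishment starts.
Gain: 9(1 + β + … + β^3); loss: 1·β^4/(1−β).
No profitable deviation ⇔ 9(1−β^4) ≤ 1·β^4, i.e. β^4 ≥ 9/(9+1) = 9/10.
Hence β ≥ (9/10)^(1/4) ≈ 0.974.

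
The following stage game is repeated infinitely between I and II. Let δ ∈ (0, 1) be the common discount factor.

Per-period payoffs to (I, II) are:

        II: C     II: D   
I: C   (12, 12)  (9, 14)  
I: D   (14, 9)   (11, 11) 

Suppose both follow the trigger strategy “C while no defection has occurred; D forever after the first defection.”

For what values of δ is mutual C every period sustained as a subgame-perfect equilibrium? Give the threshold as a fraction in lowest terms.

2/3

12/(1−δ) ≥ 14 + 11δ/(1−δ)
12 ≥ 14 − 3δ
δ ≥ 2/3.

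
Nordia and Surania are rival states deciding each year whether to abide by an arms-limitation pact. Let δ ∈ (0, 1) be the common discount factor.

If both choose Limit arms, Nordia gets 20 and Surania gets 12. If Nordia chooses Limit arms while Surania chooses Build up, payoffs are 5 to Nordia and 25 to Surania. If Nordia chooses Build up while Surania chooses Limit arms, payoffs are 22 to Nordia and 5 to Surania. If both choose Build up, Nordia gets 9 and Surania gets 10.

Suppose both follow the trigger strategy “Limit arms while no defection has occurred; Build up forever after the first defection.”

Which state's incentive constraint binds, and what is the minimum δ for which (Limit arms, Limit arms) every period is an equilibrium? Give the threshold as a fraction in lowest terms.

Surania; δ ≥ 13/15

For Nordia: deviation gain 22−20 = 2, per-period punishment loss 20−9 = 11. IC gives δ ≥ 2/13.
For Surania: gain 13, loss 2 per period, so δ ≥ 13/15.
The tighter constraint is Surania's, so cooperation needs δ ≥ 13/15.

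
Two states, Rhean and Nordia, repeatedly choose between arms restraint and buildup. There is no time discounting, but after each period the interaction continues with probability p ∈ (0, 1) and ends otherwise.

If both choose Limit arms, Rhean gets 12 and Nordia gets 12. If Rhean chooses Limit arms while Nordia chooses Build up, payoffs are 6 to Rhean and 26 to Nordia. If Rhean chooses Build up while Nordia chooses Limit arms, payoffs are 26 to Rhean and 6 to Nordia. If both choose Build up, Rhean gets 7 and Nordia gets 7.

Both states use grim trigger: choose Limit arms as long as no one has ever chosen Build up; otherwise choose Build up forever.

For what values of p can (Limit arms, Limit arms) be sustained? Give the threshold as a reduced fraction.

14/19

Expected cooperation value is 12 + p·12 + p²·12 + … = 12/(1−p); deviation gives 26 + p·7/(1−p).
12 ≥ 26(1−p) + 7p ⇒ 19p ≥ 14 ⇒ p ≥ 14/19.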